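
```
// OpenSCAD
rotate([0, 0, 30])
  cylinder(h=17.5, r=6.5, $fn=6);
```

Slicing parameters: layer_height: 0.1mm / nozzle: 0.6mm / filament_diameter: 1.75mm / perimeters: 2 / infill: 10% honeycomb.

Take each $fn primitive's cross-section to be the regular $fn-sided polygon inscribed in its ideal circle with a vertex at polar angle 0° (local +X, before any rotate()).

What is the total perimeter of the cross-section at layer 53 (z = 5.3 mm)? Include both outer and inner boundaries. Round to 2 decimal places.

39.00 mm

At z = 5.3 mm: the r=6.5 cylinder contributes a regular 6-gon of circumradius 6.5 (perimeter = 2·6·6.500·sin(180°/6) = 39.00 mm); (rotated 30° about Z; rotation is an isometry so areas/perimeters/island counts are preserved). Overall, the cross-section is a single solid region. Total boundary length (outer) = 39.00 mm.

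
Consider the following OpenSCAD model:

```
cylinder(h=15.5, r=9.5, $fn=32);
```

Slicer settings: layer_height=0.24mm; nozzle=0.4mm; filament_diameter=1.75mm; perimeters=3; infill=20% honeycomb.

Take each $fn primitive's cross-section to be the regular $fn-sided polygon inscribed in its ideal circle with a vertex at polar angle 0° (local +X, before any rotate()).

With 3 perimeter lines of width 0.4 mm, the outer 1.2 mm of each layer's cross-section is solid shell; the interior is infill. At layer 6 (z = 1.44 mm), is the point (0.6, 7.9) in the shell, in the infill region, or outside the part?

At z = 1.44 mm: the cylinder: section is a regular 32-gon, circumradius r=9.5. Overall, the cross-section is a single solid region. The nearest boundary edge runs (1.85, 9.32)→(0.00, 9.50); distance from the point to it = 1.53 mm. The point is inside the cross-section and 1.53 mm from the nearest boundary — more than the 1.2 mm shell width (3 × 0.4), so it's in the infill interior.

infill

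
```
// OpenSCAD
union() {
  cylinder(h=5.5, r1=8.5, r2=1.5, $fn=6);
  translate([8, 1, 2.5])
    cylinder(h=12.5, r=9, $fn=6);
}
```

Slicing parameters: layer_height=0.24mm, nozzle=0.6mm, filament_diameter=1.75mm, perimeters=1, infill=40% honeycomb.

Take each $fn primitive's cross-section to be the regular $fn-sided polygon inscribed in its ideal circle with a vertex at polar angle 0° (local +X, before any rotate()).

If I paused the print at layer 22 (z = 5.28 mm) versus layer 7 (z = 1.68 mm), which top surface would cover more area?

layer 22 (z = 5.28 mm)

Layer 22 (z = 5.28): the cone contributes a regular 6-gon of circumradius 1.780 (interpolated between r1=8.5 and r2=1.5 at t=0.960) (area = (6/2)·1.780²·sin(360°/6) = 8.23 mm²); the cylinder at (8, 1): section is a regular 6-gon, circumradius r=9 (area = (6/2)·9.000²·sin(360°/6) = 210.44 mm²); Taking the union: the regions partially overlap — summed areas 218.68 mm² minus the doubly-counted overlap 5.25 mm² gives 213.43 mm² — area = 213.43 mm². So its area = 213.43 mm². Layer 7 (z = 1.68): the cone: at t=0.305 of its height the radius interpolates to r₁+(r₂−r₁)t = 6.362, giving a regular 6-gon of that circumradius (area = (6/2)·6.362²·sin(360°/6) = 105.15 mm²); the cylinder at (8, 1) does not reach this height (z outside [2.5, 15]); Merging all regions: only the cone is present, so the union is just that shape — area = 105.15 mm². So its area = 105.15 mm². Layer 22 is larger (213.43 vs 105.15 mm²).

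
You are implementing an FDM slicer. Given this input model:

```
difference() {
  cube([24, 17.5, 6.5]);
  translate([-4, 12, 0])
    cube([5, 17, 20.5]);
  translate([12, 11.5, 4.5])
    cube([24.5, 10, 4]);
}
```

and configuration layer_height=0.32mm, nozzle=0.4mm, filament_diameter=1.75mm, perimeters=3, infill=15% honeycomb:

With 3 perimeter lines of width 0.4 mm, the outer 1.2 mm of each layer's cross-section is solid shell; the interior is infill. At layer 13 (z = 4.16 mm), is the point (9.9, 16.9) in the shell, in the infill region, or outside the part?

At z = 4.16 mm: the 24×17.5 cube contributes its full rectangle; the 5×17 cube at (-4, 12) contributes its full rectangle; the cube at (12, 11.5) does not reach this height (z outside [4.5, 8.5]); Taking the first minus the rest: starting from the 24×17.5 cube, the 5×17 cube at (-4, 12) partially overlaps it — only the 5.50 mm² overlap (of its 85.00 mm²) is removed, clipping the outline — 1 connected region. Overall, the cross-section is a single solid region. The nearest boundary edge runs (1.00, 17.50)→(24.00, 17.50); distance from the point to it = 0.60 mm. The point is inside the cross-section, 0.60 mm from the nearest boundary — within the 1.2 mm shell band (3 × 0.4).

shell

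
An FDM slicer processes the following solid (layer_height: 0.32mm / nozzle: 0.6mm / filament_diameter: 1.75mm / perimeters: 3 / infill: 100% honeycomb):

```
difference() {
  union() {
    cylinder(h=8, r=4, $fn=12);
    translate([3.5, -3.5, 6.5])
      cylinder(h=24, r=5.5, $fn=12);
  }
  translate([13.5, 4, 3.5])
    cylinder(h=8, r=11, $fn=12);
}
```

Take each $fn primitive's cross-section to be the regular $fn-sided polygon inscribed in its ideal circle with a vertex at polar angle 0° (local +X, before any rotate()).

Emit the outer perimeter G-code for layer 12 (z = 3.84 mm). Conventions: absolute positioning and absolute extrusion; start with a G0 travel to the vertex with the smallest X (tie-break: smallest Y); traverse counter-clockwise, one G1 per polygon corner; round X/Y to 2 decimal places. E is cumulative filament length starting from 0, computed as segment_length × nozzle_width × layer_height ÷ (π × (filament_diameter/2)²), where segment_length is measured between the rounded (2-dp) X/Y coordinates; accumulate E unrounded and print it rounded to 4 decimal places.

G0 X-4.00 Y0.00 Z3.84
G1 X-3.46 Y-2.00 E0.1654
G1 X-2.00 Y-3.46 E0.3302
G1 X0.00 Y-4.00 E0.4955
G1 X2.00 Y-3.46 E0.6609
G1 X3.46 Y-2.00 E0.8257
G1 X3.79 Y-0.80 E0.9251
G1 X2.88 Y2.58 E1.2045
G1 X2.00 Y3.46 E1.3038
G1 X0.00 Y4.00 E1.4692
G1 X-2.00 Y3.46 E1.6346
G1 X-3.46 Y2.00 E1.7994
G1 X-4.00 Y0.00 E1.9647

At z = 3.84 mm: the r=4 cylinder gives a regular 12-gon of circumradius 4 (constant along its height); the cylinder at (3.5, -3.5) does not reach this height (z outside [6.5, 30.5]); Taking the union: only the r=4 cylinder is present, so the union is just that shape — 1 connected region; the r=11 cylinder at (13.5, 4) contributes a regular 12-gon of circumradius 11; Subtracting the remaining from the first: starting from that combined region, the r=11 cylinder at (13.5, 4) partially overlaps it — only the 1.15 mm² overlap (of its 363.00 mm²) is removed, clipping the outline — 1 connected region. The outline is a single polygon with 12 vertices. Extrusion per mm of travel: 0.6 × 0.32 / (π × 0.875²) = 0.079824. Accumulating E over each segment gives final E = 1.9647.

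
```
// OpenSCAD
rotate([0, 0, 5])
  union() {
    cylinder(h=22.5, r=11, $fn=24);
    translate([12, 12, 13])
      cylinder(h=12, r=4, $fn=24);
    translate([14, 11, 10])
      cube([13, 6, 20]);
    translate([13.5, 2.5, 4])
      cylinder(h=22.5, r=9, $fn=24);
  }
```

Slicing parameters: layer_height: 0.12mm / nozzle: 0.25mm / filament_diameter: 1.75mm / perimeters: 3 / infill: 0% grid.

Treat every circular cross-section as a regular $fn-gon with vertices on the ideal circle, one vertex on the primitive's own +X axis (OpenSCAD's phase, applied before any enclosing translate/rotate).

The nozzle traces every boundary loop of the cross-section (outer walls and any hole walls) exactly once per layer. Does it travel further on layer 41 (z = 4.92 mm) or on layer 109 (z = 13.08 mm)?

layer 109 (z = 13.08 mm)

Layer 41 (z = 4.92): the r=11 cylinder gives a regular 24-gon of circumradius 11 (constant along its height) (perimeter = 2·24·11.000·sin(180°/24) = 68.92 mm); the cylinder at (12, 12) does not reach this height (z outside [13, 25]); the cube at (14, 11) does not reach this height (z outside [10, 30]); the r=9 cylinder at (13.5, 2.5) contributes a regular 24-gon of circumradius 9 (perimeter = 2·24·9.000·sin(180°/24) = 56.39 mm); Combining (union): the regions partially overlap (shared area 60.69 mm²), so the edge portions inside another operand are dropped and the merged outline is re-measured after clipping — boundary = 93.23 mm; (rotated 5° about Z; rotation is an isometry so areas/perimeters/island counts are preserved). So its perimeter = 93.23 mm. Layer 109 (z = 13.08): the r=11 cylinder contributes a regular 24-gon of circumradius 11 (perimeter = 2·24·11.000·sin(180°/24) = 68.92 mm); the cylinder at (12, 12): section is a regular 24-gon, circumradius r=4 (perimeter = 2·24·4.000·sin(180°/24) = 25.06 mm); the 13×6 cube at (14, 11) contributes its full rectangle (perimeter 38.00 mm); the r=9 cylinder at (13.5, 2.5) gives a regular 24-gon of circumradius 9 (constant along its height) (perimeter = 2·24·9.000·sin(180°/24) = 56.39 mm); Taking the union: the regions partially overlap (shared area 84.90 mm²), so the edge portions inside another operand are dropped and the merged outline is re-measured after clipping — boundary = 126.86 mm; (whole slice rotated 5° about Z — lengths, areas and connectivity unchanged). So its perimeter = 126.86 mm. Layer 109 is larger (126.86 vs 93.23 mm).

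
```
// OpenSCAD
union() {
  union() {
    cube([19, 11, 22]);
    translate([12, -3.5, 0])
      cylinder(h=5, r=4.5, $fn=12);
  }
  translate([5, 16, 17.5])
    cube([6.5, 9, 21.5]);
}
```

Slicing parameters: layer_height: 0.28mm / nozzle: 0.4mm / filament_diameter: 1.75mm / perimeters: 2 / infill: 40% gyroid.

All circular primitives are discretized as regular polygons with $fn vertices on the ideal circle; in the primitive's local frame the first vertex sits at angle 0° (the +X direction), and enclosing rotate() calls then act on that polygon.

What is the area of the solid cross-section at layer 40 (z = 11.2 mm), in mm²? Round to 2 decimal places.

209.00 mm²

At z = 11.2 mm: the 19×11 cube contributes its full rectangle (area 209.00 mm²); the cylinder at (12, -3.5) is absent (z outside [0, 5]); Taking the union: only the 19×11 cube is present, so the union is just that shape — area = 209.00 mm²; the cube at (5, 16) does not reach this height (z outside [17.5, 39]); Combining (union): only that combined region is present, so the union is just that shape — area = 209.00 mm². Overall, the cross-section is a single solid region. Net area = 209.00 mm².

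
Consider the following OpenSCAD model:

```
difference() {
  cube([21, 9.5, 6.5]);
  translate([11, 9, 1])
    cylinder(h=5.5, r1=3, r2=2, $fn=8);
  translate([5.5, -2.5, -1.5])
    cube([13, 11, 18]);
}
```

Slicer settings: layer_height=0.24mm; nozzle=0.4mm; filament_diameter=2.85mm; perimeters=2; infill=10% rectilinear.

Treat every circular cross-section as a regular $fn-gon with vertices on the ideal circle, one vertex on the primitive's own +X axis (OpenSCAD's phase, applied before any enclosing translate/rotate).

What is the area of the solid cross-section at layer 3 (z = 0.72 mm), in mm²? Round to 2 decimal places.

At z = 0.72 mm: the 21×9.5 cube contributes its full rectangle (area 199.50 mm²); the cone at (11, 9) does not reach this height (z outside [1, 6.5]); the cube at (5.5, -2.5) (footprint 13×11) is included at this height (area 143.00 mm²); Subtracting the remaining from the first: starting from the 21×9.5 cube (199.50 mm²), the 13×11 cube at (5.5, -2.5) partially overlaps it — only the 110.50 mm² overlap (of its 143.00 mm²) is removed, clipping the outline — area = 89.00 mm². Overall, the cross-section is a single solid region. Net area = 89.00 mm².

89.00 mm²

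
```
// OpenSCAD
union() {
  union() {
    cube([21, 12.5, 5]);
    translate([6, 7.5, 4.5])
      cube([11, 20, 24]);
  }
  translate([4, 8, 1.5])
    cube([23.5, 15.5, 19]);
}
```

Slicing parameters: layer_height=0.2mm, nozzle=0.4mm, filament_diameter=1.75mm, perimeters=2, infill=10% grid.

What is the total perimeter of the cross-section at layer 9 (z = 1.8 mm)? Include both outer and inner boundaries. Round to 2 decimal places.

102.00 mm

At z = 1.8 mm: the cube is present — its section is the full 21×12.5 rectangle (perimeter 67.00 mm); the cube at (6, 7.5) is not intersected at this z (z outside [4.5, 28.5]); Merging all regions: only the 21×12.5 cube is present, so the union is just that shape — boundary = 67.00 mm; the cube at (4, 8) is present — its section is the full 23.5×15.5 rectangle (perimeter 78.00 mm); Merging all regions: the regions partially overlap (shared area 76.50 mm²), so the edge portions inside another operand are dropped and the merged outline is re-measured after clipping — boundary = 102.00 mm. Overall, the cross-section is a single solid region. Total boundary length (outer) = 102.00 mm.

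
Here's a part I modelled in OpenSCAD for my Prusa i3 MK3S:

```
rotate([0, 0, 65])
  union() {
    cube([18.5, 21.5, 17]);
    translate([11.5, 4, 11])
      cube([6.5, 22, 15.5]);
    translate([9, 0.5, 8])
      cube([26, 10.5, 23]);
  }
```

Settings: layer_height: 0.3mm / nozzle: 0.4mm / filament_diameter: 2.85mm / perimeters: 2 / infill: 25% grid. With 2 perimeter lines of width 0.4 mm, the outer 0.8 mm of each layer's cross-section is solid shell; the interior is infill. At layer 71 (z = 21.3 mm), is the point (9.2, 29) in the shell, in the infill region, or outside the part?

At z = 21.3 mm: the cube is not intersected at this z (z outside [0, 17]); the 6.5×22 cube at (11.5, 4) contributes its full rectangle; the 26×10.5 cube at (9, 0.5) contributes its full rectangle; Merging all regions: the regions partially overlap (shared area 45.50 mm²), so overlapping operands fuse into one piece — 1 connected region; (rotated 65° about Z; rotation is an isometry so areas/perimeters/island counts are preserved). Overall, the cross-section is a single solid region. Undo the 65° rotation: the query point maps to (30.171, 3.918) in the un-rotated model frame. The nearest boundary edge runs (35.00, 0.50)→(9.00, 0.50); distance from the point to it = 3.42 mm. The point is inside the cross-section and 3.42 mm from the nearest boundary — more than the 0.8 mm shell width (2 × 0.4), so it's in the infill interior.

infill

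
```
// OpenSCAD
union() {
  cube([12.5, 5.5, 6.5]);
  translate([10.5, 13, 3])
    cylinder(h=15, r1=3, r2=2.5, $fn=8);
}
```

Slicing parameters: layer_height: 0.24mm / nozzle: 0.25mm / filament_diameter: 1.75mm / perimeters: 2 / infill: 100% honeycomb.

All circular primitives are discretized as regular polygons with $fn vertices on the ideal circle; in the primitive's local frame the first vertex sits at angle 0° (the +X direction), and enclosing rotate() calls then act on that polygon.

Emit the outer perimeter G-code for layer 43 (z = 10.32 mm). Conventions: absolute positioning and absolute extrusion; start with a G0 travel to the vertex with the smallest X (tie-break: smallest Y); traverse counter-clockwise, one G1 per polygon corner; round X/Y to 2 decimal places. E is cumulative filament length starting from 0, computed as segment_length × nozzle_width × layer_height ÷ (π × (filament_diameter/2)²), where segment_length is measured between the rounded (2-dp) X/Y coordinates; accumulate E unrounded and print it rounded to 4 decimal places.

G0 X7.74 Y13.00 Z10.32
G1 X8.55 Y11.05 E0.0527
G1 X10.50 Y10.24 E0.1053
G1 X12.45 Y11.05 E0.1580
G1 X13.26 Y13.00 E0.2107
G1 X12.45 Y14.95 E0.2634
G1 X10.50 Y15.76 E0.3160
G1 X8.55 Y14.95 E0.3687
G1 X7.74 Y13.00 E0.4214

At z = 10.32 mm: the cube is not intersected at this z (z outside [0, 6.5]); the cone at (10.5, 13) (r1=3→r2=2.5) has section circumradius 2.756 here — a regular 8-gon; Merging all regions: only the cone at (10.5, 13) is present, so the union is just that shape — 1 connected region. The outline is a single polygon with 8 vertices. Extrusion per mm of travel: 0.25 × 0.24 / (π × 0.875²) = 0.024945. Accumulating E over each segment gives final E = 0.4214.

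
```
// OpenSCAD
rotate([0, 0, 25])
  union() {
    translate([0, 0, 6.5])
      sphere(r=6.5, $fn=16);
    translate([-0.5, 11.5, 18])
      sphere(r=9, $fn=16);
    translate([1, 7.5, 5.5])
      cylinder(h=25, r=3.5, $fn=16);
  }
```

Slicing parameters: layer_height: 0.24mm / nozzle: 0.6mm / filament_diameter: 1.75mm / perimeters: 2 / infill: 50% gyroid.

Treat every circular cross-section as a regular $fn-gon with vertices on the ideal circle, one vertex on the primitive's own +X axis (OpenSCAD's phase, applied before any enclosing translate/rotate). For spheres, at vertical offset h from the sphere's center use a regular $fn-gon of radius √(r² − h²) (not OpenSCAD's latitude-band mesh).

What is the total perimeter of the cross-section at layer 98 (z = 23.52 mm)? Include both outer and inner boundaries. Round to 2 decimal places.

At z = 23.52 mm: the sphere is absent (|z−center|=17.020 > r=6.5); the r=9 sphere at (-0.5, 11.5) slices to a regular 16-gon of circumradius 7.108 (√(r²−h²) with h=5.52 from center) (perimeter = 2·16·7.108·sin(180°/16) = 44.38 mm); the cylinder at (1, 7.5): section is a regular 16-gon, circumradius r=3.5 (perimeter = 2·16·3.500·sin(180°/16) = 21.85 mm); Taking the union: the regions partially overlap (shared area 34.82 mm²), so the edge portions inside another operand are dropped and the merged outline is re-measured after clipping — boundary = 44.95 mm; (rotated 25° about Z; rotation is an isometry so areas/perimeters/island counts are preserved). Overall, the cross-section is a single solid region. Total boundary length (outer) = 44.95 mm.

44.95 mm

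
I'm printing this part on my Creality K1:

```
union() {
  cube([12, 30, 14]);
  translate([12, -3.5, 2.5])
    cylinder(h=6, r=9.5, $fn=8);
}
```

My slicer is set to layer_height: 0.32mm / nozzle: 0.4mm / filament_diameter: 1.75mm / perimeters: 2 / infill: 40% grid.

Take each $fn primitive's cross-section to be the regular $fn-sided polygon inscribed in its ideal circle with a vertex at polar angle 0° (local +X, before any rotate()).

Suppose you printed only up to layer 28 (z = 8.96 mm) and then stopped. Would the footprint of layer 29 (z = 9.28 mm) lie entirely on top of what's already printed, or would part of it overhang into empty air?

entirely on top

Compare the two slices. At z = 8.96: the 12×30 cube contributes its full rectangle (area 360.00 mm²); the cylinder at (12, -3.5) does not reach this height (z outside [2.5, 8.5]); Merging all regions: only the 12×30 cube is present, so the union is just that shape — area = 360.00 mm². At z = 9.28: the 12×30 cube contributes its full rectangle (area 360.00 mm²); the cylinder at (12, -3.5) does not reach this height (z outside [2.5, 8.5]); Taking the union: only the 12×30 cube is present, so the union is just that shape — area = 360.00 mm². Checking containment: the cross-section at z = 9.28 is a subset of the cross-section at z = 8.96.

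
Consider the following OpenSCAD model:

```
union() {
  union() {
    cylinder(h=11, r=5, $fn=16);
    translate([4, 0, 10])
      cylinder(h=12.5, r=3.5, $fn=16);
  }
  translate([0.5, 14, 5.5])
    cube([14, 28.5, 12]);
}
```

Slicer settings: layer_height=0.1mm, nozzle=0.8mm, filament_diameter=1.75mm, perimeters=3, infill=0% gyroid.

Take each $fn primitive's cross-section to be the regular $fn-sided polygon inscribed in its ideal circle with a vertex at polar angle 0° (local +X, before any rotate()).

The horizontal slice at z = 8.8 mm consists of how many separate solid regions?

At z = 8.8 mm: the r=5 cylinder contributes a regular 16-gon of circumradius 5; the cylinder at (4, 0) is absent (z outside [10, 22.5]); Combining (union): only the r=5 cylinder is present, so the union is just that shape — 1 connected region; the cube at (0.5, 14) is present — its section is the full 14×28.5 rectangle; Combining (union): the 2 present regions are separate (no shared area or edge), so areas and boundary lengths simply add and each stays a separate island — 2 connected regions. The result has 2 disconnected regions.

2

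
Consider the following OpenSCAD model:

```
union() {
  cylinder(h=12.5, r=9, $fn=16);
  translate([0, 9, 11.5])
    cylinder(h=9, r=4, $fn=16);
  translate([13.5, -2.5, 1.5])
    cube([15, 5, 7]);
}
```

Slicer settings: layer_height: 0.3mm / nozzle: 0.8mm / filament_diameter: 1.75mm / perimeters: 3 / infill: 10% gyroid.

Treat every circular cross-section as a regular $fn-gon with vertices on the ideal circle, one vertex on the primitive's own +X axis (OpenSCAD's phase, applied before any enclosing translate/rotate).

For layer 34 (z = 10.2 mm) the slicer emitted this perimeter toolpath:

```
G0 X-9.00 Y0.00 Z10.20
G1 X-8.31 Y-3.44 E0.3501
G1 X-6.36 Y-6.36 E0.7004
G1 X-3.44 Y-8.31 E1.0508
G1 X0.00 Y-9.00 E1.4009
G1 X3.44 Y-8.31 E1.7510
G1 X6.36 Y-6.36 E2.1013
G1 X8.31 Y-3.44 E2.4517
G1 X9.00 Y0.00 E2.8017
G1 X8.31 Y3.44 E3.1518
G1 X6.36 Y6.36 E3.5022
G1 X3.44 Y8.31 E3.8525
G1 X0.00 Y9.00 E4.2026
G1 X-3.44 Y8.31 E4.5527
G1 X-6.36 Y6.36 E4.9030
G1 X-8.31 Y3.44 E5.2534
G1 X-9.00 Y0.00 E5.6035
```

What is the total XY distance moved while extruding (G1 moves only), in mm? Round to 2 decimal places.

56.16 mm

Sum the Euclidean lengths of each G1 segment: total = 56.16 mm.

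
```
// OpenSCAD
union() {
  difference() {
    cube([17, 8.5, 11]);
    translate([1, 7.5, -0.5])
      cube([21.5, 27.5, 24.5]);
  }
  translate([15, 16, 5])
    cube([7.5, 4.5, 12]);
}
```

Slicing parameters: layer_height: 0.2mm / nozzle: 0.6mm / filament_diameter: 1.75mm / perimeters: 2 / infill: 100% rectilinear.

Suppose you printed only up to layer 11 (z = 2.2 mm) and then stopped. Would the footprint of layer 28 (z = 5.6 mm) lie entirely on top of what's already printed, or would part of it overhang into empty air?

Compare the two slices. At z = 2.2: the cube (footprint 17×8.5) is included at this height (area 144.50 mm²); the 21.5×27.5 cube at (1, 7.5) contributes its full rectangle (area 591.25 mm²); Taking the first minus the rest: starting from the 17×8.5 cube (144.50 mm²), the 21.5×27.5 cube at (1, 7.5) partially overlaps it — only the 16.00 mm² overlap (of its 591.25 mm²) is removed, clipping the outline — area = 128.50 mm²; the cube at (15, 16) is absent (z outside [5, 17]); Taking the union: only the result so far is present, so the union is just that shape — area = 128.50 mm². At z = 5.6: the 17×8.5 cube contributes its full rectangle (area 144.50 mm²); the cube at (1, 7.5) (footprint 21.5×27.5) is included at this height (area 591.25 mm²); After the difference (first − rest): starting from the 17×8.5 cube (144.50 mm²), the 21.5×27.5 cube at (1, 7.5) partially overlaps it — only the 16.00 mm² overlap (of its 591.25 mm²) is removed, clipping the outline — area = 128.50 mm²; the cube at (15, 16) is present — its section is the full 7.5×4.5 rectangle (area 33.75 mm²); Merging all regions: the 2 present regions are separate (no shared area or edge), so areas and boundary lengths simply add and each stays a separate island — area = 162.25 mm². Checking containment: at z = 5.6 the cross-section extends beyond the z = 2.2 cross-section by about 33.75 mm².

part overhangs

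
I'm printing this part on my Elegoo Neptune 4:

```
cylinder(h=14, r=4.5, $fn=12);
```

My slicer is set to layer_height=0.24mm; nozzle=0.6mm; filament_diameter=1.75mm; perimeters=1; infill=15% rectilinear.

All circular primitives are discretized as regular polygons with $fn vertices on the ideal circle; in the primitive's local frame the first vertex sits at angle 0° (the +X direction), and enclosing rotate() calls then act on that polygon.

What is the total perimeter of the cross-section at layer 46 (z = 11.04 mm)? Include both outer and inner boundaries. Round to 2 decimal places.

27.95 mm

At z = 11.04 mm: the cylinder: section is a regular 12-gon, circumradius r=4.5 (perimeter = 2·12·4.500·sin(180°/12) = 27.95 mm). Overall, the cross-section is a single solid region. Total boundary length (outer) = 27.95 mm.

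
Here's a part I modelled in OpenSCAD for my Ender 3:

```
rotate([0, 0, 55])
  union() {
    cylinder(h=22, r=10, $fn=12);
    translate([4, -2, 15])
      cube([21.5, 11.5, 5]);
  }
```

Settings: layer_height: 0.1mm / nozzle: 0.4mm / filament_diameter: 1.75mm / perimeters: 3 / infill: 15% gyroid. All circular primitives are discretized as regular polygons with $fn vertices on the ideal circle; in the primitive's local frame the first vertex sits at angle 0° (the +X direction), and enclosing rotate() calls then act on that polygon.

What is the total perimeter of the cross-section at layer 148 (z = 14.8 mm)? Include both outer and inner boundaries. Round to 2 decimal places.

At z = 14.8 mm: the r=10 cylinder gives a regular 12-gon of circumradius 10 (constant along its height) (perimeter = 2·12·10.000·sin(180°/12) = 62.12 mm); the cube at (4, -2) is absent (z outside [15, 20]); Combining (union): only the r=10 cylinder is present, so the union is just that shape — boundary = 62.12 mm; (rotated 55° about Z; rotation is an isometry so areas/perimeters/island counts are preserved). Overall, the cross-section is a single solid region. Total boundary length (outer) = 62.12 mm.

62.12 mm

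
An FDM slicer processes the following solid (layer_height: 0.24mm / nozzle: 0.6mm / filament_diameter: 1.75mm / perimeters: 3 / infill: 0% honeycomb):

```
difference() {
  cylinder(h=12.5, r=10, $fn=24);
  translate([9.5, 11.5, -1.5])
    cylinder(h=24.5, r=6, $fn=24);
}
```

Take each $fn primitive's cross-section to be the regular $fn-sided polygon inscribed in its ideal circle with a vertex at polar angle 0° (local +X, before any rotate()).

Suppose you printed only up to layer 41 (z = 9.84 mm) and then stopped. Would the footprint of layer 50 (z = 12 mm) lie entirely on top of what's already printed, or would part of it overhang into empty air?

Compare the two slices. At z = 9.84: the cylinder: section is a regular 24-gon, circumradius r=10 (area = (24/2)·10.000²·sin(360°/24) = 310.58 mm²); the r=6 cylinder at (9.5, 11.5) contributes a regular 24-gon of circumradius 6 (area = (24/2)·6.000²·sin(360°/24) = 111.81 mm²); Subtracting the remaining from the first: starting from the r=10 cylinder (310.58 mm²), the r=6 cylinder at (9.5, 11.5) partially overlaps it — only the 3.56 mm² overlap (of its 111.81 mm²) is removed, clipping the outline — area = 307.02 mm². At z = 12: the r=10 cylinder contributes a regular 24-gon of circumradius 10 (area = (24/2)·10.000²·sin(360°/24) = 310.58 mm²); the r=6 cylinder at (9.5, 11.5) gives a regular 24-gon of circumradius 6 (constant along its height) (area = (24/2)·6.000²·sin(360°/24) = 111.81 mm²); After the difference (first − rest): starting from the r=10 cylinder (310.58 mm²), the r=6 cylinder at (9.5, 11.5) partially overlaps it — only the 3.56 mm² overlap (of its 111.81 mm²) is removed, clipping the outline — area = 307.02 mm². Checking containment: the cross-section at z = 12 is a subset of the cross-section at z = 9.84.

entirely on top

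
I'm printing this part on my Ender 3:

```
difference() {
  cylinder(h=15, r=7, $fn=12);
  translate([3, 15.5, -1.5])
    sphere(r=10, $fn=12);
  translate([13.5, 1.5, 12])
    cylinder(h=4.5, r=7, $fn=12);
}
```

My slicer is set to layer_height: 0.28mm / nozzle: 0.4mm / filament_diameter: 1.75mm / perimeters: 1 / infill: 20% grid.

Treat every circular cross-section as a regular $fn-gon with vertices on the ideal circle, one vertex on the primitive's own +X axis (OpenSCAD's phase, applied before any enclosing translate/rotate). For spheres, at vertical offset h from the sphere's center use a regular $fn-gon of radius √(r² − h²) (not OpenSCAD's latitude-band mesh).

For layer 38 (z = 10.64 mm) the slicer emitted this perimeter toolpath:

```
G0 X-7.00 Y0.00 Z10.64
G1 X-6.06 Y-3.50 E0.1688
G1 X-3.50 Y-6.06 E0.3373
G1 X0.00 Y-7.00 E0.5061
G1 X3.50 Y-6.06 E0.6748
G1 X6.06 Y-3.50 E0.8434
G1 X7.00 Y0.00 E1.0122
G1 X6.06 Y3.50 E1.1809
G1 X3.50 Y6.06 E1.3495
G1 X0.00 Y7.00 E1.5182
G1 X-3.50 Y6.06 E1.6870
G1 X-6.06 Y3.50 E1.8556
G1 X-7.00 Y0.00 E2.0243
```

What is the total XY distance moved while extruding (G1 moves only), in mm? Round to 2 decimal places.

Sum the Euclidean lengths of each G1 segment: total = 43.47 mm.

43.47 mm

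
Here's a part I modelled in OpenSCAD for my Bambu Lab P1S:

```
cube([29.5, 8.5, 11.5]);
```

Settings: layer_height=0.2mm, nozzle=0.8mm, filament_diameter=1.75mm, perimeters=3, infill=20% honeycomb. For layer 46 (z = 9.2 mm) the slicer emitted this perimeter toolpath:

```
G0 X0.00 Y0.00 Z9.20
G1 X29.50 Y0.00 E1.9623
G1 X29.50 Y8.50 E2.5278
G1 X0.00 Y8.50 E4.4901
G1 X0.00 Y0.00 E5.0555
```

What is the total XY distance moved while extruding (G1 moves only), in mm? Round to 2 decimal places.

76.00 mm

Sum the Euclidean lengths of each G1 segment: total = 76.00 mm.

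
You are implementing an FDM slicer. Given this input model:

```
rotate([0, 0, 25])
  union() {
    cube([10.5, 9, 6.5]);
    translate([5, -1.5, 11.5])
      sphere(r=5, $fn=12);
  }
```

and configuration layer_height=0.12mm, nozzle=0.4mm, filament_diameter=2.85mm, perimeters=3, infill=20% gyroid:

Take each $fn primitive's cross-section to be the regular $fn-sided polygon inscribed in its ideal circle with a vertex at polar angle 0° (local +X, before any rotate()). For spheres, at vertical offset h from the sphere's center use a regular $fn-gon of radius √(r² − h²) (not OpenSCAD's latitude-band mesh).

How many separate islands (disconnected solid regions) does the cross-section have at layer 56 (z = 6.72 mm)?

1

At z = 6.72 mm: the cube is not intersected at this z (z outside [0, 6.5]); the r=5 sphere at (5, -1.5) slices to a regular 12-gon of circumradius 1.467 (√(r²−h²) with h=4.78 from center); Taking the union: only the r=5 sphere at (5, -1.5) is present, so the union is just that shape — 1 connected region; (whole slice rotated 25° about Z — lengths, areas and connectivity unchanged). Overall, the cross-section is a single solid region. Island count = 1.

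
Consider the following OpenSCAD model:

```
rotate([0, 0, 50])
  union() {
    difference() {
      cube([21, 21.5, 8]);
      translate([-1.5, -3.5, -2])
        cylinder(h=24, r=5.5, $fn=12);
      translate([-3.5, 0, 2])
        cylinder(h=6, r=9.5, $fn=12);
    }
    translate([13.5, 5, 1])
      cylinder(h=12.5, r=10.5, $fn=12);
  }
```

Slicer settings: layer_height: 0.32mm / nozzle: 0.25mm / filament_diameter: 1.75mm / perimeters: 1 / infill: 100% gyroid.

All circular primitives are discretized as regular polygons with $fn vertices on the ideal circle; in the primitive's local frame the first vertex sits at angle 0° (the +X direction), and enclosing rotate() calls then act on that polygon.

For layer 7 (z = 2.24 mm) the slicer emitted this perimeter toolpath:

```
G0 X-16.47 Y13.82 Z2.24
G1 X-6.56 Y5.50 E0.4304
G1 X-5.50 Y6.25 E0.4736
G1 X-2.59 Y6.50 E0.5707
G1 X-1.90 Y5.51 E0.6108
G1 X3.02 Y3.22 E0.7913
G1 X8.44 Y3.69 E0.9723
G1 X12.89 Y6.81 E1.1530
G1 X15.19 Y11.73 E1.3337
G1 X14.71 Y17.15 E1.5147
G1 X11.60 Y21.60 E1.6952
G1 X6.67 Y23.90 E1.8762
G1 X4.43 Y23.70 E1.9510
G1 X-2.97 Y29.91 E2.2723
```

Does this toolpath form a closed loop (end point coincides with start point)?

Start point (G0): (-16.47, 13.82). End point (last G1): the path does not return to the start — open.

no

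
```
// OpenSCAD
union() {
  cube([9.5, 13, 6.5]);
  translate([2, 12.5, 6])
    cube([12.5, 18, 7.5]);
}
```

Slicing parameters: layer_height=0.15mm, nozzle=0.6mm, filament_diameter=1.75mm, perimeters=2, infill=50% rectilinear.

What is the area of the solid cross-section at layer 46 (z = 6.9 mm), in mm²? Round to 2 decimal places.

At z = 6.9 mm: the cube is not intersected at this z (z outside [0, 6.5]); the cube at (2, 12.5) (footprint 12.5×18) is included at this height (area 225.00 mm²); Taking the union: only the 12.5×18 cube at (2, 12.5) is present, so the union is just that shape — area = 225.00 mm². Overall, the cross-section is a single solid region. Net area = 225.00 mm².

225.00 mm²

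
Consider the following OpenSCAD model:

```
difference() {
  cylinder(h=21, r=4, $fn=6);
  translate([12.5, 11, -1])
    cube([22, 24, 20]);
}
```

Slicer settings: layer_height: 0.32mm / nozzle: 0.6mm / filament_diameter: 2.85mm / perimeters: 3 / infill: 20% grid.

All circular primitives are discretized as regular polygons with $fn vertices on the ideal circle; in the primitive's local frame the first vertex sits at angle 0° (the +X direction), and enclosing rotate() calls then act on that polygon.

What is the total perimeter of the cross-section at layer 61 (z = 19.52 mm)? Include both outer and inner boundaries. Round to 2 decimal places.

24.00 mm

At z = 19.52 mm: the cylinder: section is a regular 6-gon, circumradius r=4 (perimeter = 2·6·4.000·sin(180°/6) = 24.00 mm); the cube at (12.5, 11) does not reach this height (z outside [-1, 19]); Subtracting the remaining from the first: none of the subtracted shapes is present at this height, so the r=4 cylinder is unchanged — boundary = 24.00 mm. Overall, the cross-section is a single solid region. Total boundary length (outer) = 24.00 mm.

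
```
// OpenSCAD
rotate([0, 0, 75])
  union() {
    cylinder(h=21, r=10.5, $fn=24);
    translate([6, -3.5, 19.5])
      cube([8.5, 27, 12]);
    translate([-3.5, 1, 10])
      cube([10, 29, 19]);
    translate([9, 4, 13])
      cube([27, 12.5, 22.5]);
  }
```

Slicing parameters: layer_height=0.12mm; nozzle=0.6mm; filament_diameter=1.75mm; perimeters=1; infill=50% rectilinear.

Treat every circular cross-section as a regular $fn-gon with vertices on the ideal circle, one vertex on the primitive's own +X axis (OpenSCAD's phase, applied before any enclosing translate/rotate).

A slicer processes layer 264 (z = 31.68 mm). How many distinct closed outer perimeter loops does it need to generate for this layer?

1

At z = 31.68 mm: the cylinder is absent (z outside [0, 21]); the cube at (6, -3.5) is absent (z outside [19.5, 31.5]); the cube at (-3.5, 1) does not reach this height (z outside [10, 29]); the 27×12.5 cube at (9, 4) contributes its full rectangle; Merging all regions: only the 27×12.5 cube at (9, 4) is present, so the union is just that shape — 1 connected region; (rotated 75° about Z; rotation is an isometry so areas/perimeters/island counts are preserved). The result has 1 disconnected region.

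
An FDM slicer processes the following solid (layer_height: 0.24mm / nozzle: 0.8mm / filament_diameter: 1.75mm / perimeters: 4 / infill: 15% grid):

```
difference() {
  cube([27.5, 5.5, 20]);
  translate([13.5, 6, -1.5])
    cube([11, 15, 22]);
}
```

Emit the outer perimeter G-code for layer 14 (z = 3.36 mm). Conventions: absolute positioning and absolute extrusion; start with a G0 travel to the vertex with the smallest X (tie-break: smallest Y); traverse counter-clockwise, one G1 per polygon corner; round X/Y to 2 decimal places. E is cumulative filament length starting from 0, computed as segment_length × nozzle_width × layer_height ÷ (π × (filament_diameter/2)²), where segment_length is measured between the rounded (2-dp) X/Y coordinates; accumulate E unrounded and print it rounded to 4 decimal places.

At z = 3.36 mm: the cube is present — its section is the full 27.5×5.5 rectangle; the cube at (13.5, 6) is present — its section is the full 11×15 rectangle; After the difference (first − rest): starting from the 27.5×5.5 cube, the 11×15 cube at (13.5, 6) misses the remaining region (no effect) — 1 connected region. The outline is a single polygon with 4 vertices. Extrusion per mm of travel: 0.8 × 0.24 / (π × 0.875²) = 0.079824. Accumulating E over each segment gives final E = 5.2684.

G0 X0.00 Y0.00 Z3.36
G1 X27.50 Y0.00 E2.1952
G1 X27.50 Y5.50 E2.6342
G1 X0.00 Y5.50 E4.8294
G1 X0.00 Y0.00 E5.2684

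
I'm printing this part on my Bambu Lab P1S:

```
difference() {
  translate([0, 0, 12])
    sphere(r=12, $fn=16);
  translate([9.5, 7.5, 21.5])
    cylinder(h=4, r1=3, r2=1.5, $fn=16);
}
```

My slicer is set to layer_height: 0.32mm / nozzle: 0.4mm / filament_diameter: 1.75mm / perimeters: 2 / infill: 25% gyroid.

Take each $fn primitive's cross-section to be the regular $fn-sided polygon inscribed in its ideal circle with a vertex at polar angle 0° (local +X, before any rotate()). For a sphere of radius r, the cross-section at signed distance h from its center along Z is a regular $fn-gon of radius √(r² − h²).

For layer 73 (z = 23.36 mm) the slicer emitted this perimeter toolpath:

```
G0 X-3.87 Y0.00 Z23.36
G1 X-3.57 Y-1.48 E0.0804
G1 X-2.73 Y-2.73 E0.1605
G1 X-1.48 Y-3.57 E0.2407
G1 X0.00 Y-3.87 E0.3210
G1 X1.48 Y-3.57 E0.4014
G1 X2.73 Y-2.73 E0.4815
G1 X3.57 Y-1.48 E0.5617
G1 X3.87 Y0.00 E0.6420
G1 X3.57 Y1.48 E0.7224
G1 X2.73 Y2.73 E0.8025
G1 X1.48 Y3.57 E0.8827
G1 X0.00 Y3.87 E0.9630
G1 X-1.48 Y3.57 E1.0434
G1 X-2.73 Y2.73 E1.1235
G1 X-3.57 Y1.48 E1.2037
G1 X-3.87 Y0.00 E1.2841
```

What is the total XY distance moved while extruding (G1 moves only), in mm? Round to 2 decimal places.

Sum the Euclidean lengths of each G1 segment: total = 24.13 mm.

24.13 mm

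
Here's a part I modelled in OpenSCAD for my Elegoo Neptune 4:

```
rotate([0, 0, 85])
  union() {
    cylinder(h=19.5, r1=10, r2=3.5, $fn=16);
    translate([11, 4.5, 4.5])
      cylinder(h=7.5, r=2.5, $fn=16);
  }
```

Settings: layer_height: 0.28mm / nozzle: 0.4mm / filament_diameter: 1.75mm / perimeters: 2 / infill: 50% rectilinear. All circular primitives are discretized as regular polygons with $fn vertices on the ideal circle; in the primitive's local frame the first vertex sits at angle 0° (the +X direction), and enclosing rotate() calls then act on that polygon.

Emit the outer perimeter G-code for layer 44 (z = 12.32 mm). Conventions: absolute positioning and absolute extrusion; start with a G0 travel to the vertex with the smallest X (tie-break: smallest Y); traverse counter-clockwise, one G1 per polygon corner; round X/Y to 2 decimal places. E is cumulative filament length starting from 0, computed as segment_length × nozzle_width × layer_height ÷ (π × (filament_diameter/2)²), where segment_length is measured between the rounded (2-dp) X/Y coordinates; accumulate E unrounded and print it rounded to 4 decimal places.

G0 X-5.87 Y0.51 Z12.32
G1 X-5.62 Y-1.77 E0.1068
G1 X-4.51 Y-3.79 E0.2141
G1 X-2.72 Y-5.23 E0.3211
G1 X-0.51 Y-5.87 E0.4282
G1 X1.77 Y-5.62 E0.5350
G1 X3.79 Y-4.51 E0.6424
G1 X5.23 Y-2.72 E0.7493
G1 X5.87 Y-0.51 E0.8565
G1 X5.62 Y1.77 E0.9633
G1 X4.51 Y3.79 E1.0706
G1 X2.72 Y5.23 E1.1776
G1 X0.51 Y5.87 E1.2847
G1 X-1.77 Y5.62 E1.3915
G1 X-3.79 Y4.51 E1.4988
G1 X-5.23 Y2.72 E1.6058
G1 X-5.87 Y0.51 E1.7129

At z = 12.32 mm: the cone contributes a regular 16-gon of circumradius 5.893 (interpolated between r1=10 and r2=3.5 at t=0.632); the cylinder at (11, 4.5) does not reach this height (z outside [4.5, 12]); Taking the union: only the cone is present, so the union is just that shape — 1 connected region; (rotated 85° about Z; rotation is an isometry so areas/perimeters/island counts are preserved). The outline is a single polygon with 16 vertices. Extrusion per mm of travel: 0.4 × 0.28 / (π × 0.875²) = 0.046564. Accumulating E over each segment gives final E = 1.7129.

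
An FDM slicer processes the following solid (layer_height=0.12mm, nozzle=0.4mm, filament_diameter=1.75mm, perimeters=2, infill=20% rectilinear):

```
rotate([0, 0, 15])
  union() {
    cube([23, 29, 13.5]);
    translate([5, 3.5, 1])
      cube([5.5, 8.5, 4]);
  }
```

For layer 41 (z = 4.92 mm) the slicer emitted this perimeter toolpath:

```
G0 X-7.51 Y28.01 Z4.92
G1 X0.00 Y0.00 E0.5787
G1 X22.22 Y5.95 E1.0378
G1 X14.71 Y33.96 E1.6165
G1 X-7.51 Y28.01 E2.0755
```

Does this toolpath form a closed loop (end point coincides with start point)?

Start point (G0): (-7.51, 28.01). End point (last G1): the path returns to the start — closed.

yes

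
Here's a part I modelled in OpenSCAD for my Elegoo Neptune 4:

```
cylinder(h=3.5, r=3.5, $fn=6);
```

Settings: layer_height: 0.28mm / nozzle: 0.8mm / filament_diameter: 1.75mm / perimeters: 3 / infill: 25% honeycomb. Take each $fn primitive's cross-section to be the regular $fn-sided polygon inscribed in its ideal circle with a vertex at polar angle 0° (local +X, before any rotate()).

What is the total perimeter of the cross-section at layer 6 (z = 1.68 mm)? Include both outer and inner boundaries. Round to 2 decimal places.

At z = 1.68 mm: the r=3.5 cylinder gives a regular 6-gon of circumradius 3.5 (constant along its height) (perimeter = 2·6·3.500·sin(180°/6) = 21.00 mm). Overall, the cross-section is a single solid region. Total boundary length (outer) = 21.00 mm.

21.00 mm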